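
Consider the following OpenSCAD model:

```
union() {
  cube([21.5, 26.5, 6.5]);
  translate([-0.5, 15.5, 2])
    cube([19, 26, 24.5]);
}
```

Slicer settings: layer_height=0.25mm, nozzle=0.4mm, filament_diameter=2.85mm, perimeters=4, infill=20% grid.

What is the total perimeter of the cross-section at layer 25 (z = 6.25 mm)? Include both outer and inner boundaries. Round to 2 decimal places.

127.00 mm

At z = 6.25 mm: the 21.5×26.5 cube contributes its full rectangle (perimeter 96.00 mm); the cube at (-0.5, 15.5) is present — its section is the full 19×26 rectangle (perimeter 90.00 mm); Combining (union): the regions partially overlap (shared area 203.50 mm²), so the edge portions inside another operand are dropped and the merged outline is re-measured after clipping — boundary = 127.00 mm. Overall, the cross-section is a single solid region. Total boundary length (outer) = 127.00 mm.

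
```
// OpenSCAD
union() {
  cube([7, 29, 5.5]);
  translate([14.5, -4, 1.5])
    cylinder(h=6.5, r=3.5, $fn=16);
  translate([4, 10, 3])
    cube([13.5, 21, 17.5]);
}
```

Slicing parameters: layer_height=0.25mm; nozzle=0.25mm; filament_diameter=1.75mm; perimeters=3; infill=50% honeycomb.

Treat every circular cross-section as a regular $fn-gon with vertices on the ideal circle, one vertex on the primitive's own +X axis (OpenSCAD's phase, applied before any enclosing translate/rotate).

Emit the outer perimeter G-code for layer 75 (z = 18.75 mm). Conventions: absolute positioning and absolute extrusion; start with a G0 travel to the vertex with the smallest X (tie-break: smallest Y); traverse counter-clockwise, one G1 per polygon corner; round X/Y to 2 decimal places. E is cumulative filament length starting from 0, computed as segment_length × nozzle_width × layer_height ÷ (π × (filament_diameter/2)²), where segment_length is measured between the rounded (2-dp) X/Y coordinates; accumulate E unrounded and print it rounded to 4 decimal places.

At z = 18.75 mm: the cube does not reach this height (z outside [0, 5.5]); the cylinder at (14.5, -4) is not intersected at this z (z outside [1.5, 8]); the 13.5×21 cube at (4, 10) contributes its full rectangle; Merging all regions: only the 13.5×21 cube at (4, 10) is present, so the union is just that shape — 1 connected region. The outline is a single polygon with 4 vertices. Extrusion per mm of travel: 0.25 × 0.25 / (π × 0.875²) = 0.025984. Accumulating E over each segment gives final E = 1.7929.

G0 X4.00 Y10.00 Z18.75
G1 X17.50 Y10.00 E0.3508
G1 X17.50 Y31.00 E0.8965
G1 X4.00 Y31.00 E1.2473
G1 X4.00 Y10.00 E1.7929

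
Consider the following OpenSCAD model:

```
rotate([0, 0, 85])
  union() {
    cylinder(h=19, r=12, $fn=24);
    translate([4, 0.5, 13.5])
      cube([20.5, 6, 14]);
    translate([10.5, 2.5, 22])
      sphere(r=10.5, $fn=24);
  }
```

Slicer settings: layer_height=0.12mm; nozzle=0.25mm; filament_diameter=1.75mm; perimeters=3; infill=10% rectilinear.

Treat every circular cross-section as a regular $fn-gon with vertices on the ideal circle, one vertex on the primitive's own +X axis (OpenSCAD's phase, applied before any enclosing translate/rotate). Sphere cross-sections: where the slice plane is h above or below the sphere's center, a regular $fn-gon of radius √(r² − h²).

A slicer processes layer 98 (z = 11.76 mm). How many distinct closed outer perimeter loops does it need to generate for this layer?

At z = 11.76 mm: the r=12 cylinder gives a regular 24-gon of circumradius 12 (constant along its height); the cube at (4, 0.5) does not reach this height (z outside [13.5, 27.5]); the sphere at (10.5, 2.5): section is a regular 24-gon, circumradius = √(r²−h²) = √(10.5²−10.24²) = 2.322; Combining (union): the regions partially overlap (shared area 13.13 mm²), so overlapping operands fuse into one piece — 1 connected region; (rotated 85° about Z; rotation is an isometry so areas/perimeters/island counts are preserved). The result has 1 disconnected region.

1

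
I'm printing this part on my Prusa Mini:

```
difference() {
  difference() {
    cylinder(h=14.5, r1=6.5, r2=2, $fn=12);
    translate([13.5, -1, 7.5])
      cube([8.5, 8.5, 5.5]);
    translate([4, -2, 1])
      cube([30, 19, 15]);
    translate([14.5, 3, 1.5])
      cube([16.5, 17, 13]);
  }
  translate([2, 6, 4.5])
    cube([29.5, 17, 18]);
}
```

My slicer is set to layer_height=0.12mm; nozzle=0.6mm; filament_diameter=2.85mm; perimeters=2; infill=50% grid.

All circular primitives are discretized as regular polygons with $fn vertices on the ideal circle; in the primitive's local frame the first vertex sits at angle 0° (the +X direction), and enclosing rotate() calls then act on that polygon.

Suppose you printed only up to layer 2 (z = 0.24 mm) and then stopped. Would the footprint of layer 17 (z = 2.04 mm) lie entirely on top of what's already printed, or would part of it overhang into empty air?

Compare the two slices. At z = 0.24: the cone contributes a regular 12-gon of circumradius 6.426 (interpolated between r1=6.5 and r2=2 at t=0.017) (area = (12/2)·6.426²·sin(360°/12) = 123.86 mm²); the cube at (13.5, -1) is not intersected at this z (z outside [7.5, 13]); the cube at (4, -2) is not intersected at this z (z outside [1, 16]); the cube at (14.5, 3) does not reach this height (z outside [1.5, 14.5]); After the difference (first − rest): none of the subtracted shapes is present at this height, so the cone is unchanged — area = 123.86 mm²; the cube at (2, 6) does not reach this height (z outside [4.5, 22.5]); After the difference (first − rest): none of the subtracted shapes is present at this height, so that combined region is unchanged — area = 123.86 mm². At z = 2.04: the cone (r1=6.5→r2=2) has section circumradius 5.867 here — a regular 12-gon (area = (12/2)·5.867²·sin(360°/12) = 103.26 mm²); the cube at (13.5, -1) does not reach this height (z outside [7.5, 13]); the 30×19 cube at (4, -2) contributes its full rectangle (area 570.00 mm²); the cube at (14.5, 3) is present — its section is the full 16.5×17 rectangle (area 280.50 mm²); After the difference (first − rest): starting from the cone (103.26 mm²), the 30×19 cube at (4, -2) partially overlaps it — only the 8.11 mm² overlap (of its 570.00 mm²) is removed, clipping the outline; the 16.5×17 cube at (14.5, 3) misses the remaining region (no effect) — area = 95.16 mm²; the cube at (2, 6) is absent (z outside [4.5, 22.5]); Subtracting the remaining from the first: none of the subtracted shapes is present at this height, so that combined region is unchanged — area = 95.16 mm². Checking containment: the cross-section at z = 2.04 is a subset of the cross-section at z = 0.24.

entirely on top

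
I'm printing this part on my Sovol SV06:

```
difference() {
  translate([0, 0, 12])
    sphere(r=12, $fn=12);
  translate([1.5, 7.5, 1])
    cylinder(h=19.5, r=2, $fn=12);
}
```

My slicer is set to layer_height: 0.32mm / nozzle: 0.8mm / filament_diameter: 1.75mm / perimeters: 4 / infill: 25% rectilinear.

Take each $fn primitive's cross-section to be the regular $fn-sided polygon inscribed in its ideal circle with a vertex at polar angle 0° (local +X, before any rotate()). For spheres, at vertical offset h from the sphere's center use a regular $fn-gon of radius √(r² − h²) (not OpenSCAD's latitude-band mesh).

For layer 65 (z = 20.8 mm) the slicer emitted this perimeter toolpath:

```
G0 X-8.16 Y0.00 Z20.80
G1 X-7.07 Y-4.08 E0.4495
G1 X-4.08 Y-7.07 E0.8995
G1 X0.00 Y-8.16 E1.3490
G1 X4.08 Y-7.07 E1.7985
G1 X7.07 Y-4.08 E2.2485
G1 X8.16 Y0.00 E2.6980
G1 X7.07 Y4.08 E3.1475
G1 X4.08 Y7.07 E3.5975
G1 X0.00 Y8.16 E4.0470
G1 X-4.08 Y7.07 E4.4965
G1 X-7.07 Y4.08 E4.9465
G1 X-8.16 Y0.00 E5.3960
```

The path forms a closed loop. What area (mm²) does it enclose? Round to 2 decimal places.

Apply the shoelace formula to the sequence of (X, Y) vertices; enclosed area = 199.85 mm².

199.85 mm²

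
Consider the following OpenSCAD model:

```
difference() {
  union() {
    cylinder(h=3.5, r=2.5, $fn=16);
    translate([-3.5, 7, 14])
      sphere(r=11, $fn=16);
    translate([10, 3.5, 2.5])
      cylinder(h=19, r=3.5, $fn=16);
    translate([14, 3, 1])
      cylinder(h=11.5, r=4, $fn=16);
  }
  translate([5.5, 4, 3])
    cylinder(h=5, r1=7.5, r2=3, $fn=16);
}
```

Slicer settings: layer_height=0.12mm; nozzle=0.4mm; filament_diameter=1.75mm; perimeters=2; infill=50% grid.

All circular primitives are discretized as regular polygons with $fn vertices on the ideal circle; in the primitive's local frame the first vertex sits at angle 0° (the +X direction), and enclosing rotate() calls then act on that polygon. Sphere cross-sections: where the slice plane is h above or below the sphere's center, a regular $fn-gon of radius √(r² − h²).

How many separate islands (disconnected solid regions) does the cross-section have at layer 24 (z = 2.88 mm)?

2

At z = 2.88 mm: the cylinder: section is a regular 16-gon, circumradius r=2.5; the sphere at (-3.5, 7) does not reach this height (|z−center|=11.120 > r=11); the r=3.5 cylinder at (10, 3.5) contributes a regular 16-gon of circumradius 3.5; the r=4 cylinder at (14, 3) contributes a regular 16-gon of circumradius 4; Taking the union: the regions partially overlap (shared area 14.69 mm²), so overlapping operands fuse into one piece — 2 connected regions; the cone at (5.5, 4) does not reach this height (z outside [3, 8]); After the difference (first − rest): none of the subtracted shapes is present at this height, so that combined region is unchanged — 2 connected regions. Overall, the cross-section has 2 separate islands. Island count = 2.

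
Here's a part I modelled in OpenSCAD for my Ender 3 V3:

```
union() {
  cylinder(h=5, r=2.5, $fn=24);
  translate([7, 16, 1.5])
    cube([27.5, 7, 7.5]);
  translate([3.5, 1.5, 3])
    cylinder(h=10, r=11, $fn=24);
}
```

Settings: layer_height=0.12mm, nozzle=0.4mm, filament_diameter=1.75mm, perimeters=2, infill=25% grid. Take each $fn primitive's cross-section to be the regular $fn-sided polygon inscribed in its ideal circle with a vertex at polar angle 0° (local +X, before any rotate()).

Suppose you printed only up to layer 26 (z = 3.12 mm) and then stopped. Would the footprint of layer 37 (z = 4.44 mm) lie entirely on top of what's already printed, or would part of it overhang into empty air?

Compare the two slices. At z = 3.12: the cylinder: section is a regular 24-gon, circumradius r=2.5 (area = (24/2)·2.500²·sin(360°/24) = 19.41 mm²); the cube at (7, 16) (footprint 27.5×7) is included at this height (area 192.50 mm²); the r=11 cylinder at (3.5, 1.5) gives a regular 24-gon of circumradius 11 (constant along its height) (area = (24/2)·11.000²·sin(360°/24) = 375.81 mm²); Merging all regions: the regions partially overlap — summed areas 587.72 mm² minus the doubly-counted overlap 19.41 mm² gives 568.31 mm² — area = 568.31 mm². At z = 4.44: the r=2.5 cylinder contributes a regular 24-gon of circumradius 2.5 (area = (24/2)·2.500²·sin(360°/24) = 19.41 mm²); the 27.5×7 cube at (7, 16) contributes its full rectangle (area 192.50 mm²); the cylinder at (3.5, 1.5): section is a regular 24-gon, circumradius r=11 (area = (24/2)·11.000²·sin(360°/24) = 375.81 mm²); Merging all regions: the regions partially overlap — summed areas 587.72 mm² minus the doubly-counted overlap 19.41 mm² gives 568.31 mm² — area = 568.31 mm². Checking containment: the cross-section at z = 4.44 is a subset of the cross-section at z = 3.12.

entirely on top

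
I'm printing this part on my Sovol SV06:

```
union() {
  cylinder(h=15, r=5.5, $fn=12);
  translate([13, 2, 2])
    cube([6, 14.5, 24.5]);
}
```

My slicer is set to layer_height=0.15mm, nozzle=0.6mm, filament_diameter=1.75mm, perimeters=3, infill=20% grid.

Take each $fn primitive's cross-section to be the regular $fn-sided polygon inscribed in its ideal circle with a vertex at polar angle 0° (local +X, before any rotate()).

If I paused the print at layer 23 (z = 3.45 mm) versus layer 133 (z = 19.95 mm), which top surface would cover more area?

Layer 23 (z = 3.45): the cylinder: section is a regular 12-gon, circumradius r=5.5 (area = (12/2)·5.500²·sin(360°/12) = 90.75 mm²); the 6×14.5 cube at (13, 2) contributes its full rectangle (area 87.00 mm²); Merging all regions: the 2 present regions are separate (no shared area or edge), so areas and boundary lengths simply add and each stays a separate island — area = 177.75 mm². So its area = 177.75 mm². Layer 133 (z = 19.95): the cylinder is not intersected at this z (z outside [0, 15]); the cube at (13, 2) is present — its section is the full 6×14.5 rectangle (area 87.00 mm²); Merging all regions: only the 6×14.5 cube at (13, 2) is present, so the union is just that shape — area = 87.00 mm². So its area = 87.00 mm². Layer 23 is larger (177.75 vs 87.00 mm²).

layer 23 (z = 3.45 mm)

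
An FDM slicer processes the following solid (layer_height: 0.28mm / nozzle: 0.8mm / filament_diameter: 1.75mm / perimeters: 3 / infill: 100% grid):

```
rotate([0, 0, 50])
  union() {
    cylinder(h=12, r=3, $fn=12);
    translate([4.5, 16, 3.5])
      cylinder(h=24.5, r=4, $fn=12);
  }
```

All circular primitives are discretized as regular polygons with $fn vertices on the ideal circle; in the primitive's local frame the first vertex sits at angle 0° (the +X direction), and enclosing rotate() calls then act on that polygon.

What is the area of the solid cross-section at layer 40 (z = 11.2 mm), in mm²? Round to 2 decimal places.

75.00 mm²

At z = 11.2 mm: the r=3 cylinder contributes a regular 12-gon of circumradius 3 (area = (12/2)·3.000²·sin(360°/12) = 27.00 mm²); the r=4 cylinder at (4.5, 16) contributes a regular 12-gon of circumradius 4 (area = (12/2)·4.000²·sin(360°/12) = 48.00 mm²); Taking the union: the 2 present regions are separate (no shared area or edge), so areas and boundary lengths simply add and each stays a separate island — area = 75.00 mm²; (rotated 50° about Z; rotation is an isometry so areas/perimeters/island counts are preserved). Overall, the cross-section has 2 separate islands. Net area = 75.00 mm².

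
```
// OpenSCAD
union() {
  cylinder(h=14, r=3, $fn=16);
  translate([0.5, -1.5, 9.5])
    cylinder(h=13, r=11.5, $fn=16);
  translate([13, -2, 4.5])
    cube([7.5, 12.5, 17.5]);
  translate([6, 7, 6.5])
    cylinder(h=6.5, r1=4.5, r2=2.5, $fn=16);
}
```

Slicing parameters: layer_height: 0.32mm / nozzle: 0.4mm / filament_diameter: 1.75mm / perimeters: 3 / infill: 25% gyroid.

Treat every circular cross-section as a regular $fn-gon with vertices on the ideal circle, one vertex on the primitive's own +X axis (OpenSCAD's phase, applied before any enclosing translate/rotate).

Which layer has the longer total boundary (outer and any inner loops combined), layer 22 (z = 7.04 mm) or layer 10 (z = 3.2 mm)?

layer 22 (z = 7.04 mm)

Layer 22 (z = 7.04): the cylinder: section is a regular 16-gon, circumradius r=3 (perimeter = 2·16·3.000·sin(180°/16) = 18.73 mm); the cylinder at (0.5, -1.5) does not reach this height (z outside [9.5, 22.5]); the 7.5×12.5 cube at (13, -2) contributes its full rectangle (perimeter 40.00 mm); the cone at (6, 7) contributes a regular 16-gon of circumradius 4.334 (interpolated between r1=4.5 and r2=2.5 at t=0.083) (perimeter = 2·16·4.334·sin(180°/16) = 27.06 mm); Combining (union): the 3 present regions are separate (no shared area or edge), so areas and boundary lengths simply add and each stays a separate island — boundary = 85.78 mm. So its perimeter = 85.78 mm. Layer 10 (z = 3.2): the cylinder: section is a regular 16-gon, circumradius r=3 (perimeter = 2·16·3.000·sin(180°/16) = 18.73 mm); the cylinder at (0.5, -1.5) is not intersected at this z (z outside [9.5, 22.5]); the cube at (13, -2) is not intersected at this z (z outside [4.5, 22]); the cone at (6, 7) is not intersected at this z (z outside [6.5, 13]); Merging all regions: only the r=3 cylinder is present, so the union is just that shape — boundary = 18.73 mm. So its perimeter = 18.73 mm. Layer 22 is larger (85.78 vs 18.73 mm).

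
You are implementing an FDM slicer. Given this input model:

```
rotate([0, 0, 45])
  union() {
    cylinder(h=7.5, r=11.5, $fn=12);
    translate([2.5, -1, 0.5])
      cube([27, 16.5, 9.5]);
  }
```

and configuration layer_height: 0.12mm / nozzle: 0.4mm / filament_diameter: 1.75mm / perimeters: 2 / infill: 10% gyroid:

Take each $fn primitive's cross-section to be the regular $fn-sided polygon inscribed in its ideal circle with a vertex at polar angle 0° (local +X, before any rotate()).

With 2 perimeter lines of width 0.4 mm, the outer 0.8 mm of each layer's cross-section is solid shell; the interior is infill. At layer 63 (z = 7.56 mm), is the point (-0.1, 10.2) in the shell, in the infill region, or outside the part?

At z = 7.56 mm: the cylinder is absent (z outside [0, 7.5]); the 27×16.5 cube at (2.5, -1) contributes its full rectangle; Taking the union: only the 27×16.5 cube at (2.5, -1) is present, so the union is just that shape — 1 connected region; (whole slice rotated 45° about Z — lengths, areas and connectivity unchanged). Overall, the cross-section is a single solid region. Undo the 45° rotation: the query point maps to (7.142, 7.283) in the un-rotated model frame. The nearest boundary edge runs (2.50, 15.50)→(2.50, -1.00); distance from the point to it = 4.64 mm. The point is inside the cross-section and 4.64 mm from the nearest boundary — more than the 0.8 mm shell width (2 × 0.4), so it's in the infill interior.

infill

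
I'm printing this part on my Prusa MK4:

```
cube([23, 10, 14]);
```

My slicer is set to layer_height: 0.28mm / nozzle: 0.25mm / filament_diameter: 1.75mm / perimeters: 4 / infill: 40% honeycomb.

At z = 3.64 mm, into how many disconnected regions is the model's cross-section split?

At z = 3.64 mm: the cube is present — its section is the full 23×10 rectangle. The result has 1 disconnected region.

1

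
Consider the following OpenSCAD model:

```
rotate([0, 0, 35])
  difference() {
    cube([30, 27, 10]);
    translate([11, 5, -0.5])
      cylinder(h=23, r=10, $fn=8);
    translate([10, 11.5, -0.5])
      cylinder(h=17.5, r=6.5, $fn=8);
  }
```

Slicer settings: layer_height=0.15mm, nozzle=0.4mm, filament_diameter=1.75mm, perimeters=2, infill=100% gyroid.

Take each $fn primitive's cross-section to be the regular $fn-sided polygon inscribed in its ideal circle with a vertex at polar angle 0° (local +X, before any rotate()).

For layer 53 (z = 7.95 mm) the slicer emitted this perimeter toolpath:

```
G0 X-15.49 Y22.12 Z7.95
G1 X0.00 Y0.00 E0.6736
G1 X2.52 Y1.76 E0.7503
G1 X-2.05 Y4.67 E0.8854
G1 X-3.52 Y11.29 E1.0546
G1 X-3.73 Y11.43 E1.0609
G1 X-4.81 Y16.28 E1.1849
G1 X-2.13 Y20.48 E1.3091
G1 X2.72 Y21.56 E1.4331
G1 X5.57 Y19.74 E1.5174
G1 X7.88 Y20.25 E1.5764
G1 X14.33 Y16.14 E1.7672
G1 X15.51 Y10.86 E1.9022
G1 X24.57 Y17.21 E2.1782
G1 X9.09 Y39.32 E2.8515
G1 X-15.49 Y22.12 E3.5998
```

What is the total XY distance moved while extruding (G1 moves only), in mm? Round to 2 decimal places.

Sum the Euclidean lengths of each G1 segment: total = 144.31 mm.

144.31 mm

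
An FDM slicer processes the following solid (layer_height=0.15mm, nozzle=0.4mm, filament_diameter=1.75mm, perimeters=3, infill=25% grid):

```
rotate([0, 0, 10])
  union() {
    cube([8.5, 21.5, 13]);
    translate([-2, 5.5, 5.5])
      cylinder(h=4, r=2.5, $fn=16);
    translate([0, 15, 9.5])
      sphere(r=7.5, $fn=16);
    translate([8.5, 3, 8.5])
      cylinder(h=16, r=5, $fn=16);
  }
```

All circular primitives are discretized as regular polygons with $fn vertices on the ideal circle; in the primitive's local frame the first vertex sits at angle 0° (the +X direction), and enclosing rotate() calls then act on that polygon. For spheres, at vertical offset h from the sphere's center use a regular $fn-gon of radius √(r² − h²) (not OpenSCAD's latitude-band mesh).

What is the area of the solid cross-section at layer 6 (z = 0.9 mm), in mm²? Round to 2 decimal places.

At z = 0.9 mm: the cube (footprint 8.5×21.5) is included at this height (area 182.75 mm²); the cylinder at (-2, 5.5) does not reach this height (z outside [5.5, 9.5]); the sphere at (0, 15) is absent (|z−center|=8.600 > r=7.5); the cylinder at (8.5, 3) does not reach this height (z outside [8.5, 24.5]); Taking the union: only the 8.5×21.5 cube is present, so the union is just that shape — area = 182.75 mm²; (rotated 10° about Z; rotation is an isometry so areas/perimeters/island counts are preserved). Overall, the cross-section is a single solid region. Net area = 182.75 mm².

182.75 mm²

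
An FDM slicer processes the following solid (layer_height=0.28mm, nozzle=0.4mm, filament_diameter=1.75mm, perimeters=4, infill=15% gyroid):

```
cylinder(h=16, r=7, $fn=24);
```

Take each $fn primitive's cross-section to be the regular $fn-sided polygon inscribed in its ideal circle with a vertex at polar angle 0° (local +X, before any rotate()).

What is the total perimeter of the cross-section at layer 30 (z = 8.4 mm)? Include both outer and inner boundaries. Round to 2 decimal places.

43.86 mm

At z = 8.4 mm: the r=7 cylinder gives a regular 24-gon of circumradius 7 (constant along its height) (perimeter = 2·24·7.000·sin(180°/24) = 43.86 mm). Overall, the cross-section is a single solid region. Total boundary length (outer) = 43.86 mm.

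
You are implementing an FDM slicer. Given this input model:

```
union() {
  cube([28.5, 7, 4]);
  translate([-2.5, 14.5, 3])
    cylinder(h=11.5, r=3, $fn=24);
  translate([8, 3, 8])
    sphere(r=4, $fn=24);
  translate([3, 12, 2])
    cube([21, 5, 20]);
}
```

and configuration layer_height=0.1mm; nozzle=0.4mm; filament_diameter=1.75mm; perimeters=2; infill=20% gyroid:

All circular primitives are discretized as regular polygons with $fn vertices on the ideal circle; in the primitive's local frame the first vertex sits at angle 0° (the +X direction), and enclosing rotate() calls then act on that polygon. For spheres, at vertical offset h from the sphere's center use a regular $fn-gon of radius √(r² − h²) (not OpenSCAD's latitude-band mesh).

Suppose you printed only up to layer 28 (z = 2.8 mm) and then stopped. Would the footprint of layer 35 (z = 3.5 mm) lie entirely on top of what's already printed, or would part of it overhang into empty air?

part overhangs

Compare the two slices. At z = 2.8: the cube is present — its section is the full 28.5×7 rectangle (area 199.50 mm²); the cylinder at (-2.5, 14.5) is absent (z outside [3, 14.5]); the sphere at (8, 3) is not intersected at this z (|z−center|=5.200 > r=4); the 21×5 cube at (3, 12) contributes its full rectangle (area 105.00 mm²); Taking the union: the 2 present regions are separate (no shared area or edge), so areas and boundary lengths simply add and each stays a separate island — area = 304.50 mm². At z = 3.5: the 28.5×7 cube contributes its full rectangle (area 199.50 mm²); the r=3 cylinder at (-2.5, 14.5) gives a regular 24-gon of circumradius 3 (constant along its height) (area = (24/2)·3.000²·sin(360°/24) = 27.95 mm²); the sphere at (8, 3) does not reach this height (|z−center|=4.500 > r=4); the 21×5 cube at (3, 12) contributes its full rectangle (area 105.00 mm²); Taking the union: the 3 present regions are separate (no shared area or edge), so areas and boundary lengths simply add and each stays a separate island — area = 332.45 mm². Checking containment: at z = 3.5 the cross-section extends beyond the z = 2.8 cross-section by about 27.95 mm².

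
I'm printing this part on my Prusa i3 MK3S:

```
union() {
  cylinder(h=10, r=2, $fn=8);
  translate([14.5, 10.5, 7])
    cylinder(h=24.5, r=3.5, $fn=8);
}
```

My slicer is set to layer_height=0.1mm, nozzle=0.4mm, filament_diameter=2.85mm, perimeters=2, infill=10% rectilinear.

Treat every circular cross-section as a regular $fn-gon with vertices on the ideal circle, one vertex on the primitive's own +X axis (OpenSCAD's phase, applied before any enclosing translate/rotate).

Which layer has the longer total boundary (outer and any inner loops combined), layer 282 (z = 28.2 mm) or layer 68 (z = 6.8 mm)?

layer 282 (z = 28.2 mm)

Layer 282 (z = 28.2): the cylinder is not intersected at this z (z outside [0, 10]); the r=3.5 cylinder at (14.5, 10.5) gives a regular 8-gon of circumradius 3.5 (constant along its height) (perimeter = 2·8·3.500·sin(180°/8) = 21.43 mm); Taking the union: only the r=3.5 cylinder at (14.5, 10.5) is present, so the union is just that shape — boundary = 21.43 mm. So its perimeter = 21.43 mm. Layer 68 (z = 6.8): the r=2 cylinder contributes a regular 8-gon of circumradius 2 (perimeter = 2·8·2.000·sin(180°/8) = 12.25 mm); the cylinder at (14.5, 10.5) is absent (z outside [7, 31.5]); Taking the union: only the r=2 cylinder is present, so the union is just that shape — boundary = 12.25 mm. So its perimeter = 12.25 mm. Layer 282 is larger (21.43 vs 12.25 mm).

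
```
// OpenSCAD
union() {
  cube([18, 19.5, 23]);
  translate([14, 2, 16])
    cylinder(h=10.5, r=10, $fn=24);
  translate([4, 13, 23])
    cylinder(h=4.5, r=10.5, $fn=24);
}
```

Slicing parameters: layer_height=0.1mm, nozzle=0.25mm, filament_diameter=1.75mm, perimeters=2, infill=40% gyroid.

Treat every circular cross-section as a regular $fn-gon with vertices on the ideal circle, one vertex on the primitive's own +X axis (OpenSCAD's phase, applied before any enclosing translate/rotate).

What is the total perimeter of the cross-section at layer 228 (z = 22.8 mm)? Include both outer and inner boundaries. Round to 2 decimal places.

At z = 22.8 mm: the cube is present — its section is the full 18×19.5 rectangle (perimeter 75.00 mm); the cylinder at (14, 2): section is a regular 24-gon, circumradius r=10 (perimeter = 2·24·10.000·sin(180°/24) = 62.65 mm); the cylinder at (4, 13) is absent (z outside [23, 27.5]); Merging all regions: the regions partially overlap (shared area 144.05 mm²), so the edge portions inside another operand are dropped and the merged outline is re-measured after clipping — boundary = 91.02 mm. Overall, the cross-section is a single solid region. Total boundary length (outer) = 91.02 mm.

91.02 mm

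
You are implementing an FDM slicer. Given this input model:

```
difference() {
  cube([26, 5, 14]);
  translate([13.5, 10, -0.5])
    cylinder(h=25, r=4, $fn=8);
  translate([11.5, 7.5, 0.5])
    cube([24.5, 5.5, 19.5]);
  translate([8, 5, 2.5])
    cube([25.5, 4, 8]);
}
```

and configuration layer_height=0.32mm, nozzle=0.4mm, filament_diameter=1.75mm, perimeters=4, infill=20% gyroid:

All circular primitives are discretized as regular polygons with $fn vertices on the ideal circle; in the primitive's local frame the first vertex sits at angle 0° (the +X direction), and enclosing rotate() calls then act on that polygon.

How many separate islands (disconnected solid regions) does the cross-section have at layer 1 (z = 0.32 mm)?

1

At z = 0.32 mm: the 26×5 cube contributes its full rectangle; the cylinder at (13.5, 10): section is a regular 8-gon, circumradius r=4; the cube at (11.5, 7.5) is not intersected at this z (z outside [0.5, 20]); the cube at (8, 5) does not reach this height (z outside [2.5, 10.5]); Taking the first minus the rest: starting from the 26×5 cube, the r=4 cylinder at (13.5, 10) misses the remaining region (no effect) — 1 connected region. Overall, the cross-section is a single solid region. Island count = 1.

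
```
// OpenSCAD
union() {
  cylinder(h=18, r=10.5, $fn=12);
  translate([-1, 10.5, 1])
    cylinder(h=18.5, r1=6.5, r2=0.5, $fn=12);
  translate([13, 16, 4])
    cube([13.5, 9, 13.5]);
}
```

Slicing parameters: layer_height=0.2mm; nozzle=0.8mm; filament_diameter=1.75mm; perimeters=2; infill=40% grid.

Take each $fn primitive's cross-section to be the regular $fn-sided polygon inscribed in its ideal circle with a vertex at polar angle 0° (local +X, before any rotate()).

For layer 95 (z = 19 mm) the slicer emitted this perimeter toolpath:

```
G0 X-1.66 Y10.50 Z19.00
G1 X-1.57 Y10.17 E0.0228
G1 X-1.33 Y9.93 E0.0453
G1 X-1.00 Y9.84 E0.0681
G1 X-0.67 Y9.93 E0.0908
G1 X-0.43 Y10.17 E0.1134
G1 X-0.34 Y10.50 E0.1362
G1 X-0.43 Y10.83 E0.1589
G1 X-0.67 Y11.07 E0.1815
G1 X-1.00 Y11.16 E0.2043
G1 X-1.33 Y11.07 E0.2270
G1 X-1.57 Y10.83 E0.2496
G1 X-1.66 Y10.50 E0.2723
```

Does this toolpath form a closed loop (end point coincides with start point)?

yes

Start point (G0): (-1.66, 10.50). End point (last G1): the path returns to the start — closed.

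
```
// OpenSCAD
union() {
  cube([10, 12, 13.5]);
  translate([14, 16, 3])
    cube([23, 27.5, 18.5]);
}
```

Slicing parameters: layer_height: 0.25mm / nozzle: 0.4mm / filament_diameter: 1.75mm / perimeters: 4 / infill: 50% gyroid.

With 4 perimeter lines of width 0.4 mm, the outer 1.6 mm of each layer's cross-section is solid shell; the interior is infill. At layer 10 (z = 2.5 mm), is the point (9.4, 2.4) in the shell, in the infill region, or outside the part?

At z = 2.5 mm: the cube (footprint 10×12) is included at this height; the cube at (14, 16) is not intersected at this z (z outside [3, 21.5]); Combining (union): only the 10×12 cube is present, so the union is just that shape — 1 connected region. Overall, the cross-section is a single solid region. The nearest boundary edge runs (10.00, 0.00)→(10.00, 12.00); distance from the point to it = 0.60 mm. The point is inside the cross-section, 0.60 mm from the nearest boundary — within the 1.6 mm shell band (4 × 0.4).

shell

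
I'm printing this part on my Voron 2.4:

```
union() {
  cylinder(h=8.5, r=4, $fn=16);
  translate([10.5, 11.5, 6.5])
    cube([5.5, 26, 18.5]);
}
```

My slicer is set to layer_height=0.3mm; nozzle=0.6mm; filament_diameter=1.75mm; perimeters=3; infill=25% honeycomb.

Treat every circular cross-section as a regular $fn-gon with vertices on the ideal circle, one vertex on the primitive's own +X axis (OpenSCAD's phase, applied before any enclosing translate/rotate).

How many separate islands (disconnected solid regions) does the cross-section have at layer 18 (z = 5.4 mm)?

At z = 5.4 mm: the cylinder: section is a regular 16-gon, circumradius r=4; the cube at (10.5, 11.5) is not intersected at this z (z outside [6.5, 25]); Merging all regions: only the r=4 cylinder is present, so the union is just that shape — 1 connected region. Overall, the cross-section is a single solid region. Island count = 1.

1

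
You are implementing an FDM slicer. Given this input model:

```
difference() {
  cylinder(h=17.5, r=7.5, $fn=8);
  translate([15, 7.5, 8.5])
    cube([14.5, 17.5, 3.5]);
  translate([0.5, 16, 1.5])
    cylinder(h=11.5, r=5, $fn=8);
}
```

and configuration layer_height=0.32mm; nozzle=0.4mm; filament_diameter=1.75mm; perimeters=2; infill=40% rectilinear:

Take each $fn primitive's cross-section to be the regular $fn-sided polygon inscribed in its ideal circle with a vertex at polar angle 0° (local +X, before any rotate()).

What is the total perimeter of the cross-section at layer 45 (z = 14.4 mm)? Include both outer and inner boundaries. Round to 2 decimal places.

45.92 mm

At z = 14.4 mm: the r=7.5 cylinder contributes a regular 8-gon of circumradius 7.5 (perimeter = 2·8·7.500·sin(180°/8) = 45.92 mm); the cube at (15, 7.5) is not intersected at this z (z outside [8.5, 12]); the cylinder at (0.5, 16) is absent (z outside [1.5, 13]); Subtracting the remaining from the first: none of the subtracted shapes is present at this height, so the r=7.5 cylinder is unchanged — boundary = 45.92 mm. Overall, the cross-section is a single solid region. Total boundary length (outer) = 45.92 mm.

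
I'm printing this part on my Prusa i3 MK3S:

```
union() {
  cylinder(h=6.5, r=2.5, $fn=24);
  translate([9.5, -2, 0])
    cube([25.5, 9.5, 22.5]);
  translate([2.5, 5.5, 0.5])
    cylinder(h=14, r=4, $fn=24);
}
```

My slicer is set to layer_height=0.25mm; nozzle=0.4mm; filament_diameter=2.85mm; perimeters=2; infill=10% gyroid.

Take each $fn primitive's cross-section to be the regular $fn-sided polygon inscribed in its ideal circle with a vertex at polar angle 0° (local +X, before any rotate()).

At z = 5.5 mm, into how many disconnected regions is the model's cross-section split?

2

At z = 5.5 mm: the cylinder: section is a regular 24-gon, circumradius r=2.5; the 25.5×9.5 cube at (9.5, -2) contributes its full rectangle; the r=4 cylinder at (2.5, 5.5) contributes a regular 24-gon of circumradius 4; Taking the union: the regions partially overlap (shared area 0.63 mm²), so overlapping operands fuse into one piece — 2 connected regions. The result has 2 disconnected regions.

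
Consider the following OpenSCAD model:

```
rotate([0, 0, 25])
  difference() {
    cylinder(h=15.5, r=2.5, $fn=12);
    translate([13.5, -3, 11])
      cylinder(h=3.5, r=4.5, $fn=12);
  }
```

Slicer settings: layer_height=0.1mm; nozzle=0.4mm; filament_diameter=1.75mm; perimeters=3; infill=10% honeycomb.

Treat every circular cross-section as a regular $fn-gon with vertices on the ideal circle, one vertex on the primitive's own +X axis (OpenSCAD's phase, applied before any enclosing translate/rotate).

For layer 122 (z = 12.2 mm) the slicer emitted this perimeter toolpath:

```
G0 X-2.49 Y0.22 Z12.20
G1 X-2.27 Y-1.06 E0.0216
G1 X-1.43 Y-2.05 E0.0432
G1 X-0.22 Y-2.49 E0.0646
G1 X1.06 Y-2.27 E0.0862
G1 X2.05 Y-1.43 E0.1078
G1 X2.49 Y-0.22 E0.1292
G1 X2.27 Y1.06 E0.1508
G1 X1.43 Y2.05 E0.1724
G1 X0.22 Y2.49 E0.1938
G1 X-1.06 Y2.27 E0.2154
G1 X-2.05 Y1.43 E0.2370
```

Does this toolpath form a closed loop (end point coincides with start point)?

Start point (G0): (-2.49, 0.22). End point (last G1): the path does not return to the start — open.

no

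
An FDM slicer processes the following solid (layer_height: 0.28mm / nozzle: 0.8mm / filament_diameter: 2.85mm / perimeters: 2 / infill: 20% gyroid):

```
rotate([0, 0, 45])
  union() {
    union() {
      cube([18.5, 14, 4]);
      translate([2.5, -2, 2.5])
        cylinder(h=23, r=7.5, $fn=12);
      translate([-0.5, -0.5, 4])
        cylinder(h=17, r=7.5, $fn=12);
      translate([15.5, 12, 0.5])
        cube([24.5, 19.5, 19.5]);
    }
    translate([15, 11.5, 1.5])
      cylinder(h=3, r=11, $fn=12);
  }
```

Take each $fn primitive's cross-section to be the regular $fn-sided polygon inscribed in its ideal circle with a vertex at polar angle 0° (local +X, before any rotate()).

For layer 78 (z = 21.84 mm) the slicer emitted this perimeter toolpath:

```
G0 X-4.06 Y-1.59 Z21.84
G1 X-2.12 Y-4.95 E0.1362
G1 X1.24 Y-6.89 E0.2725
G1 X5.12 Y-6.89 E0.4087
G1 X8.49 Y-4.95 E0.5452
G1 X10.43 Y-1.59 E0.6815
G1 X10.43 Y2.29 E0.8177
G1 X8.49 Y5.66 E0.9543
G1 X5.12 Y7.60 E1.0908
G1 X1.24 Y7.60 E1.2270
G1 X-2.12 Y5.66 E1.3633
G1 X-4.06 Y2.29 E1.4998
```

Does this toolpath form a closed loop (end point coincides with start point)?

no

Start point (G0): (-4.06, -1.59). End point (last G1): the path does not return to the start — open.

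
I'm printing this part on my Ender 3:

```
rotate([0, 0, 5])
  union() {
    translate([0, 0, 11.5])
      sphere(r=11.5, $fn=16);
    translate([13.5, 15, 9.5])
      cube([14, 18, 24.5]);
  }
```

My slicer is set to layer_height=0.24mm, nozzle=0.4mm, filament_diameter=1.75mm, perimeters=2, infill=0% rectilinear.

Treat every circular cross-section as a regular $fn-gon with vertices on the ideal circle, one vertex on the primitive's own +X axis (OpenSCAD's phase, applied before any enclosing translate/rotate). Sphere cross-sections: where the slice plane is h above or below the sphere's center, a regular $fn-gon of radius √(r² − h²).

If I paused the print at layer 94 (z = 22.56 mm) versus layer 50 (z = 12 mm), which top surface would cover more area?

layer 50 (z = 12 mm)

Layer 94 (z = 22.56): the r=11.5 sphere slices to a regular 16-gon of circumradius 3.151 (√(r²−h²) with h=11.06 from center) (area = (16/2)·3.151²·sin(360°/16) = 30.39 mm²); the cube at (13.5, 15) (footprint 14×18) is included at this height (area 252.00 mm²); Taking the union: the 2 present regions are separate (no shared area or edge), so areas and boundary lengths simply add and each stays a separate island — area = 282.39 mm²; (rotated 5° about Z; rotation is an isometry so areas/perimeters/island counts are preserved). So its area = 282.39 mm². Layer 50 (z = 12): the sphere: section is a regular 16-gon, circumradius = √(r²−h²) = √(11.5²−0.5²) = 11.489 (area = (16/2)·11.489²·sin(360°/16) = 404.11 mm²); the 14×18 cube at (13.5, 15) contributes its full rectangle (area 252.00 mm²); Merging all regions: the 2 present regions are separate (no shared area or edge), so areas and boundary lengths simply add and each stays a separate island — area = 656.11 mm²; (rotated 5° about Z; rotation is an isometry so areas/perimeters/island counts are preserved). So its area = 656.11 mm². Layer 50 is larger (656.11 vs 282.39 mm²).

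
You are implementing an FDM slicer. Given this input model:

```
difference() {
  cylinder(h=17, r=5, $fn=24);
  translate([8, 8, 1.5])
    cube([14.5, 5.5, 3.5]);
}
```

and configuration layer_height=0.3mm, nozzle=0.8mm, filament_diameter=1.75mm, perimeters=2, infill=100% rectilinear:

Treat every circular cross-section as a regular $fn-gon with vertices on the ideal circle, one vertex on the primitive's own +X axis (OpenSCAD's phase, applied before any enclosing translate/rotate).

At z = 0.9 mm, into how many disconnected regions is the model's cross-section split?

1

At z = 0.9 mm: the cylinder: section is a regular 24-gon, circumradius r=5; the cube at (8, 8) does not reach this height (z outside [1.5, 5]); Subtracting the remaining from the first: none of the subtracted shapes is present at this height, so the r=5 cylinder is unchanged — 1 connected region. The result has 1 disconnected region.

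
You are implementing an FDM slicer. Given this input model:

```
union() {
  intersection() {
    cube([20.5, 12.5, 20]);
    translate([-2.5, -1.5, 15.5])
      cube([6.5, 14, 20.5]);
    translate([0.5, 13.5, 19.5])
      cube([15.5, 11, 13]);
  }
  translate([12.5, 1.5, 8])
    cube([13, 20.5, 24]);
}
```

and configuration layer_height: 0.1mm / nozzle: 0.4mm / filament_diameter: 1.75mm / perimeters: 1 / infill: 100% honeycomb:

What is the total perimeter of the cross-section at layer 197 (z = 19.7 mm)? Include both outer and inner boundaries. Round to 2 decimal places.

At z = 19.7 mm: the cube is present — its section is the full 20.5×12.5 rectangle (perimeter 66.00 mm); the cube at (-2.5, -1.5) (footprint 6.5×14) is included at this height (perimeter 41.00 mm); the cube at (0.5, 13.5) (footprint 15.5×11) is included at this height (perimeter 53.00 mm); Keeping only the common overlap: the 6.5×14 cube at (-2.5, -1.5) partially overlaps the 20.5×12.5 cube; clipping to the common part keeps 50.00 mm²; the 15.5×11 cube at (0.5, 13.5) does not overlap the running intersection (empty) — nothing remains; the 13×20.5 cube at (12.5, 1.5) contributes its full rectangle (perimeter 67.00 mm); Combining (union): only the 13×20.5 cube at (12.5, 1.5) is present, so the union is just that shape — boundary = 67.00 mm. Overall, the cross-section is a single solid region. Total boundary length (outer) = 67.00 mm.

67.00 mm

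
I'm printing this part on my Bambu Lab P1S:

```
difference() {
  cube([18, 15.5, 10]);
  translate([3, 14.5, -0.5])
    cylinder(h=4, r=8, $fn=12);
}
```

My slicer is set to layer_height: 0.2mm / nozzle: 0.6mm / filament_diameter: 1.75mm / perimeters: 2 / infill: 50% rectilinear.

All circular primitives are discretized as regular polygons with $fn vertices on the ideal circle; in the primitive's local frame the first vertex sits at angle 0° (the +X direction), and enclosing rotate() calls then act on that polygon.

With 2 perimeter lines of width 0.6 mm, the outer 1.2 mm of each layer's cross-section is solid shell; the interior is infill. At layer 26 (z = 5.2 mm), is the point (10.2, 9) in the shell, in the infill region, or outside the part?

infill

At z = 5.2 mm: the cube (footprint 18×15.5) is included at this height; the cylinder at (3, 14.5) does not reach this height (z outside [-0.5, 3.5]); After the difference (first − rest): none of the subtracted shapes is present at this height, so the 18×15.5 cube is unchanged — 1 connected region. Overall, the cross-section is a single solid region. The nearest boundary edge runs (18.00, 15.50)→(0.00, 15.50); distance from the point to it = 6.50 mm. The point is inside the cross-section and 6.50 mm from the nearest boundary — more than the 1.2 mm shell width (2 × 0.6), so it's in the infill interior.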